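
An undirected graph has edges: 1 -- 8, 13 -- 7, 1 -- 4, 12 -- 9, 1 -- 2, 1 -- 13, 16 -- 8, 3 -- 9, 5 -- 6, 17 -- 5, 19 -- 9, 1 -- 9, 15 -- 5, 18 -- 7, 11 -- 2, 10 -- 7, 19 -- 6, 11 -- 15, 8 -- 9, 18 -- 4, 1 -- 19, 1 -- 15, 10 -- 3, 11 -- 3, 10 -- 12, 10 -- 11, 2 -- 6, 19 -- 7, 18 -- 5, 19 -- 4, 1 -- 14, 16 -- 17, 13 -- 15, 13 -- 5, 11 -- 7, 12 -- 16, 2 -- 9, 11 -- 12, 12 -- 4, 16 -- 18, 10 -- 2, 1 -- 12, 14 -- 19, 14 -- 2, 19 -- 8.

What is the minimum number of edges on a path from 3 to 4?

3

Level 0: 3
Level 1: 9, 10, 11
Level 2: 1, 2, 7, 8, 12, 15, 19
Level 3: 4, 5, 6, 13, 14, 16, 18
Level 4: 17
4 first appears at level 3.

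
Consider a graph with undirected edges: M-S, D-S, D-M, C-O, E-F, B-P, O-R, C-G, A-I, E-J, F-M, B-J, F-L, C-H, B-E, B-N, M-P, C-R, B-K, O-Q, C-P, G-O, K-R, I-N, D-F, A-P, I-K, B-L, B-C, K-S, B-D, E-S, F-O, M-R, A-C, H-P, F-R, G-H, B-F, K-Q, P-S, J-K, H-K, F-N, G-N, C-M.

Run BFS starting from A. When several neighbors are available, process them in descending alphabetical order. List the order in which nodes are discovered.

A, P, I, C, S, M, H, B, N, K, R, O, G, E, D, F, L, J, Q

Visit A; enqueue P, I, C → queue [P, I, C]
Visit P; enqueue S, M, H, B → queue [I, C, S, M, H, B]
Visit I; enqueue N, K → queue [C, S, M, H, B, N, K]
Visit C; enqueue R, O, G → queue [S, M, H, B, N, K, R, O, G]
Visit S; enqueue E, D → queue [M, H, B, N, K, R, O, G, E, D]
Visit M; enqueue F → queue [H, B, N, K, R, O, G, E, D, F]
Visit H → queue [B, N, K, R, O, G, E, D, F]
Visit B; enqueue L, J → queue [N, K, R, O, G, E, D, F, L, J]
Visit N → queue [K, R, O, G, E, D, F, L, J]
Visit K; enqueue Q → queue [R, O, G, E, D, F, L, J, Q]
Visit R → queue [O, G, E, D, F, L, J, Q]
Visit O → queue [G, E, D, F, L, J, Q]
Visit G → queue [E, D, F, L, J, Q]
Visit E → queue [D, F, L, J, Q]
Visit D → queue [F, L, J, Q]
Visit F → queue [L, J, Q]
Visit L → queue [J, Q]
Visit J → queue [Q]
Visit Q → queue []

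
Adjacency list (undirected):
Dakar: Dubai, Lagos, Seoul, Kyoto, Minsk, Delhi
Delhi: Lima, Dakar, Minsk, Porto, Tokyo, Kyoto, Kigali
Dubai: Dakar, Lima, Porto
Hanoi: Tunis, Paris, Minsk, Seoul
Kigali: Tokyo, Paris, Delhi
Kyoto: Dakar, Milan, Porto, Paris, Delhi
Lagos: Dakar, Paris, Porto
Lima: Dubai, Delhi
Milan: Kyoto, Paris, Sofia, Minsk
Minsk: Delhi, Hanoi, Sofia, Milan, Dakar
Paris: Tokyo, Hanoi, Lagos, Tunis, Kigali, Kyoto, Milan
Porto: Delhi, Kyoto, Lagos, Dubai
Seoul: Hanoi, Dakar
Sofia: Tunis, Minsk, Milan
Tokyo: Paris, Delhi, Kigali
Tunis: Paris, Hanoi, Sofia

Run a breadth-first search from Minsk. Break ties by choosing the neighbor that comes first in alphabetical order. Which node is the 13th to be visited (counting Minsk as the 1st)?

Porto

Visit Minsk; enqueue Dakar, Delhi, Hanoi, Milan, Sofia → queue [Dakar, Delhi, Hanoi, Milan, Sofia]
Visit Dakar; enqueue Dubai, Kyoto, Lagos, Seoul → queue [Delhi, Hanoi, Milan, Sofia, Dubai, Kyoto, Lagos, Seoul]
Visit Delhi; enqueue Kigali, Lima, Porto, Tokyo → queue [Hanoi, Milan, Sofia, Dubai, Kyoto, Lagos, Seoul, Kigali, Lima, Porto, Tokyo]
Visit Hanoi; enqueue Paris, Tunis → queue [Milan, Sofia, Dubai, Kyoto, Lagos, Seoul, Kigali, Lima, Porto, Tokyo, Paris, Tunis]
Visit Milan → queue [Sofia, Dubai, Kyoto, Lagos, Seoul, Kigali, Lima, Porto, Tokyo, Paris, Tunis]
Visit Sofia → queue [Dubai, Kyoto, Lagos, Seoul, Kigali, Lima, Porto, Tokyo, Paris, Tunis]
Visit Dubai → queue [Kyoto, Lagos, Seoul, Kigali, Lima, Porto, Tokyo, Paris, Tunis]
Visit Kyoto → queue [Lagos, Seoul, Kigali, Lima, Porto, Tokyo, Paris, Tunis]
Visit Lagos → queue [Seoul, Kigali, Lima, Porto, Tokyo, Paris, Tunis]
Visit Seoul → queue [Kigali, Lima, Porto, Tokyo, Paris, Tunis]
Visit Kigali → queue [Lima, Porto, Tokyo, Paris, Tunis]
Visit Lima → queue [Porto, Tokyo, Paris, Tunis]
Visit Porto → queue [Tokyo, Paris, Tunis]
Visit Tokyo → queue [Paris, Tunis]
Visit Paris → queue [Tunis]
Visit Tunis → queue []

Visit order: Minsk, Dakar, Delhi, Hanoi, Milan, Sofia, Dubai, Kyoto, Lagos, Seoul, Kigali, Lima, Porto, Tokyo, Paris, Tunis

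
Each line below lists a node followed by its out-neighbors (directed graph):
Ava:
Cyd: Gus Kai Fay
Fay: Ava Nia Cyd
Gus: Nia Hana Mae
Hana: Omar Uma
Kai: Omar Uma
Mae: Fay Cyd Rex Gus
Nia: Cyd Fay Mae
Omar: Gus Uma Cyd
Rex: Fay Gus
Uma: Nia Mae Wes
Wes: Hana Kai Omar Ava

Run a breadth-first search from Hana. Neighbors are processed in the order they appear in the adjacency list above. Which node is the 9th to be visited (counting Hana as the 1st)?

Visit Hana; enqueue Omar, Uma → queue [Omar, Uma]
Visit Omar; enqueue Gus, Cyd → queue [Uma, Gus, Cyd]
Visit Uma; enqueue Nia, Mae, Wes → queue [Gus, Cyd, Nia, Mae, Wes]
Visit Gus → queue [Cyd, Nia, Mae, Wes]
Visit Cyd; enqueue Kai, Fay → queue [Nia, Mae, Wes, Kai, Fay]
Visit Nia → queue [Mae, Wes, Kai, Fay]
Visit Mae; enqueue Rex → queue [Wes, Kai, Fay, Rex]
Visit Wes; enqueue Ava → queue [Kai, Fay, Rex, Ava]
Visit Kai → queue [Fay, Rex, Ava]
Visit Fay → queue [Rex, Ava]
Visit Rex → queue [Ava]
Visit Ava → queue []

Visit order: Hana, Omar, Uma, Gus, Cyd, Nia, Mae, Wes, Kai, Fay, Rex, Ava

Kai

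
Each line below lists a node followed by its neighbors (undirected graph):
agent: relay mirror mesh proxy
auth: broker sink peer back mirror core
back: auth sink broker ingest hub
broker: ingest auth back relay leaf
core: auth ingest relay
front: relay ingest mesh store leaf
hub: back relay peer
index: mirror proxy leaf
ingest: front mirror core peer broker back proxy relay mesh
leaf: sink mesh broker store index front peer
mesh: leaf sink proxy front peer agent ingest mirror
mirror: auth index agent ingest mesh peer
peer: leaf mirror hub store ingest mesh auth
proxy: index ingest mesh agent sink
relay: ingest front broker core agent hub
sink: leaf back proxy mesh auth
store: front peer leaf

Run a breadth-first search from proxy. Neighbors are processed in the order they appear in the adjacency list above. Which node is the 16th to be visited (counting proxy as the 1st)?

store

Visit proxy; enqueue index, ingest, mesh, agent, sink → queue [index, ingest, mesh, agent, sink]
Visit index; enqueue mirror, leaf → queue [ingest, mesh, agent, sink, mirror, leaf]
Visit ingest; enqueue front, core, peer, broker, back, relay → queue [mesh, agent, sink, mirror, leaf, front, core, peer, broker, back, relay]
Visit mesh → queue [agent, sink, mirror, leaf, front, core, peer, broker, back, relay]
Visit agent → queue [sink, mirror, leaf, front, core, peer, broker, back, relay]
Visit sink; enqueue auth → queue [mirror, leaf, front, core, peer, broker, back, relay, auth]
Visit mirror → queue [leaf, front, core, peer, broker, back, relay, auth]
Visit leaf; enqueue store → queue [front, core, peer, broker, back, relay, auth, store]
Visit front → queue [core, peer, broker, back, relay, auth, store]
Visit core → queue [peer, broker, back, relay, auth, store]
Visit peer; enqueue hub → queue [broker, back, relay, auth, store, hub]
Visit broker → queue [back, relay, auth, store, hub]
Visit back → queue [relay, auth, store, hub]
Visit relay → queue [auth, store, hub]
Visit auth → queue [store, hub]
Visit store → queue [hub]
Visit hub → queue []

Visit order: proxy, index, ingest, mesh, agent, sink, mirror, leaf, front, core, peer, broker, back, relay, auth, store, hub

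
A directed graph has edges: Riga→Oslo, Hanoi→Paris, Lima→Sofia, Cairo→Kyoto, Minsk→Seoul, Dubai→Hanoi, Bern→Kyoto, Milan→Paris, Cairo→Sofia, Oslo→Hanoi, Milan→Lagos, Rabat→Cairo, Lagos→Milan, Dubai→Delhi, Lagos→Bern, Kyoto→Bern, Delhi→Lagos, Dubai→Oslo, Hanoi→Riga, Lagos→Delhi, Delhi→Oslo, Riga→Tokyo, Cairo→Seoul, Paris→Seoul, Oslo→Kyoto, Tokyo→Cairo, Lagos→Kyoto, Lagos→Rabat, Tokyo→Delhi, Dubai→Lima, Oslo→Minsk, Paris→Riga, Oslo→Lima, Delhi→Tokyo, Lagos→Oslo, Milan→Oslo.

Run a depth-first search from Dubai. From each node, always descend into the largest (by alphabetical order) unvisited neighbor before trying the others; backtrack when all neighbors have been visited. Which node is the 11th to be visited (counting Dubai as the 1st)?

Visit Dubai
Dubai → Oslo
Oslo → Minsk
Minsk → Seoul
Oslo → Lima
Lima → Sofia
Oslo → Kyoto
Kyoto → Bern
Oslo → Hanoi
Hanoi → Riga
Riga → Tokyo
Tokyo → Delhi
Delhi → Lagos
Lagos → Rabat
Rabat → Cairo
Lagos → Milan
Milan → Paris

Visit order: Dubai, Oslo, Minsk, Seoul, Lima, Sofia, Kyoto, Bern, Hanoi, Riga, Tokyo, Delhi, Lagos, Rabat, Cairo, Milan, Paris

Tokyo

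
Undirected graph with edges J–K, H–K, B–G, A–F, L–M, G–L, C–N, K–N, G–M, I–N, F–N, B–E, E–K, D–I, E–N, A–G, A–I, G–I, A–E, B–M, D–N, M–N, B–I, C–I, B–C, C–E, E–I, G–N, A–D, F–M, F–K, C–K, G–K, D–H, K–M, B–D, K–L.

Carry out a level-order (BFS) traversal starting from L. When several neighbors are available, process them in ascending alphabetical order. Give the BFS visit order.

Visit L; enqueue G, K, M → queue [G, K, M]
Visit G; enqueue A, B, I, N → queue [K, M, A, B, I, N]
Visit K; enqueue C, E, F, H, J → queue [M, A, B, I, N, C, E, F, H, J]
Visit M → queue [A, B, I, N, C, E, F, H, J]
Visit A; enqueue D → queue [B, I, N, C, E, F, H, J, D]
Visit B → queue [I, N, C, E, F, H, J, D]
Visit I → queue [N, C, E, F, H, J, D]
Visit N → queue [C, E, F, H, J, D]
Visit C → queue [E, F, H, J, D]
Visit E → queue [F, H, J, D]
Visit F → queue [H, J, D]
Visit H → queue [J, D]
Visit J → queue [D]
Visit D → queue []

L -> G -> K -> M -> A -> B -> I -> N -> C -> E -> F -> H -> J -> D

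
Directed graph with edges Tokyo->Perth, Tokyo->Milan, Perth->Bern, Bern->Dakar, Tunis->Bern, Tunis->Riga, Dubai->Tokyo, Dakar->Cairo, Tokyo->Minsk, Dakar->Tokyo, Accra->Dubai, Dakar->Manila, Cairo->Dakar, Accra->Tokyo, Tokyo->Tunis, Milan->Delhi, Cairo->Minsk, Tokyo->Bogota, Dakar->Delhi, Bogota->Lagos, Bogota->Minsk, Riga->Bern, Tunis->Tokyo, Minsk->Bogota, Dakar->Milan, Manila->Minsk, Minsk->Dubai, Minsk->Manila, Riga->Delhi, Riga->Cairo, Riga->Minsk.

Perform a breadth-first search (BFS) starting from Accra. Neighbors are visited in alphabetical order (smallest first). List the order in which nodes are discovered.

Visit Accra; enqueue Dubai, Tokyo → queue [Dubai, Tokyo]
Visit Dubai → queue [Tokyo]
Visit Tokyo; enqueue Bogota, Milan, Minsk, Perth, Tunis → queue [Bogota, Milan, Minsk, Perth, Tunis]
Visit Bogota; enqueue Lagos → queue [Milan, Minsk, Perth, Tunis, Lagos]
Visit Milan; enqueue Delhi → queue [Minsk, Perth, Tunis, Lagos, Delhi]
Visit Minsk; enqueue Manila → queue [Perth, Tunis, Lagos, Delhi, Manila]
Visit Perth; enqueue Bern → queue [Tunis, Lagos, Delhi, Manila, Bern]
Visit Tunis; enqueue Riga → queue [Lagos, Delhi, Manila, Bern, Riga]
Visit Lagos → queue [Delhi, Manila, Bern, Riga]
Visit Delhi → queue [Manila, Bern, Riga]
Visit Manila → queue [Bern, Riga]
Visit Bern; enqueue Dakar → queue [Riga, Dakar]
Visit Riga; enqueue Cairo → queue [Dakar, Cairo]
Visit Dakar → queue [Cairo]
Visit Cairo → queue []

Accra → Dubai → Tokyo → Bogota → Milan → Minsk → Perth → Tunis → Lagos → Delhi → Manila → Bern → Riga → Dakar → Cairo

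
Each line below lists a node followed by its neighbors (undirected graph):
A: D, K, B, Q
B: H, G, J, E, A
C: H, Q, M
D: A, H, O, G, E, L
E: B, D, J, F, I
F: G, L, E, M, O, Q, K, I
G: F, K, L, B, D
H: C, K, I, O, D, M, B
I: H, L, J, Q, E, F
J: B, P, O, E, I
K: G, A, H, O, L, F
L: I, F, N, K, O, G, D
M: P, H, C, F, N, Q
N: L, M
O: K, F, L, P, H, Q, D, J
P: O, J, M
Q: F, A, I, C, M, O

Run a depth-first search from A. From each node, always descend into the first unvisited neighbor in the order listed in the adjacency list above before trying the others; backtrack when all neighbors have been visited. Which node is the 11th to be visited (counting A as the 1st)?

I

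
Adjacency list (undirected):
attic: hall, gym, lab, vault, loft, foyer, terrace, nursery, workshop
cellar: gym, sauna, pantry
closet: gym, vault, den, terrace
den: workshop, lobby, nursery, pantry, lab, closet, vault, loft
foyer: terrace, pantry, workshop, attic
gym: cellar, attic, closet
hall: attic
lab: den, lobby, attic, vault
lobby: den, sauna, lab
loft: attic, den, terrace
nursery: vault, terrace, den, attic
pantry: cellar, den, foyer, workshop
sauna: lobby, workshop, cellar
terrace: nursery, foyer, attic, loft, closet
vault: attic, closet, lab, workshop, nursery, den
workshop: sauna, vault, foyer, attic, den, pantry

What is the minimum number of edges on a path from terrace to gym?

Level 0: terrace
Level 1: attic, closet, foyer, loft, nursery
Level 2: den, gym, hall, lab, pantry, vault, workshop
Level 3: cellar, lobby, sauna
gym first appears at level 2.

2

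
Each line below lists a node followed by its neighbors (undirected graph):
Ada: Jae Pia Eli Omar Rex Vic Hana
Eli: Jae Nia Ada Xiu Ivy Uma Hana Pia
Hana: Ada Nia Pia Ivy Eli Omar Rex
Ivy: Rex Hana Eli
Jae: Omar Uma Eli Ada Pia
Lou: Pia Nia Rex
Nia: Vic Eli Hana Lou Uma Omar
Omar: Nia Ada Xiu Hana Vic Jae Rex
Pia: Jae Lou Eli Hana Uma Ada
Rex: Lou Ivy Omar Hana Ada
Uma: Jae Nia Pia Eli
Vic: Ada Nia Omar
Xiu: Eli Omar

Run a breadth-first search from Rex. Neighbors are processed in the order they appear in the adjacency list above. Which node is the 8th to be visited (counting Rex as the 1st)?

Nia

Visit Rex; enqueue Lou, Ivy, Omar, Hana, Ada → queue [Lou, Ivy, Omar, Hana, Ada]
Visit Lou; enqueue Pia, Nia → queue [Ivy, Omar, Hana, Ada, Pia, Nia]
Visit Ivy; enqueue Eli → queue [Omar, Hana, Ada, Pia, Nia, Eli]
Visit Omar; enqueue Xiu, Vic, Jae → queue [Hana, Ada, Pia, Nia, Eli, Xiu, Vic, Jae]
Visit Hana → queue [Ada, Pia, Nia, Eli, Xiu, Vic, Jae]
Visit Ada → queue [Pia, Nia, Eli, Xiu, Vic, Jae]
Visit Pia; enqueue Uma → queue [Nia, Eli, Xiu, Vic, Jae, Uma]
Visit Nia → queue [Eli, Xiu, Vic, Jae, Uma]
Visit Eli → queue [Xiu, Vic, Jae, Uma]
Visit Xiu → queue [Vic, Jae, Uma]
Visit Vic → queue [Jae, Uma]
Visit Jae → queue [Uma]
Visit Uma → queue []

Visit order: Rex, Lou, Ivy, Omar, Hana, Ada, Pia, Nia, Eli, Xiu, Vic, Jae, Uma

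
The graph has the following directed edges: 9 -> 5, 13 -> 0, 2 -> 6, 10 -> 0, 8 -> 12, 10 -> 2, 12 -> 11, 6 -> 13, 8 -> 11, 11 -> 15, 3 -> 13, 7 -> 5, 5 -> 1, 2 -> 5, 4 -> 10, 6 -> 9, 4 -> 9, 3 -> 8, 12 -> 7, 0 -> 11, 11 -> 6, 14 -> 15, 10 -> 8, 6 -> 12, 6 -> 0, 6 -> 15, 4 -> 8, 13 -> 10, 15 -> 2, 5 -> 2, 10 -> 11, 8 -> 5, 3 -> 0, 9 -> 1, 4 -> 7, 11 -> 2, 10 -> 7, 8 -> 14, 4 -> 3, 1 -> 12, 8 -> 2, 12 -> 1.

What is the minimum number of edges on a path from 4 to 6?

Level 0: 4
Level 1: 3, 7, 8, 9, 10
Level 2: 0, 1, 2, 5, 11, 12, 13, 14
Level 3: 6, 15
6 first appears at level 3.

3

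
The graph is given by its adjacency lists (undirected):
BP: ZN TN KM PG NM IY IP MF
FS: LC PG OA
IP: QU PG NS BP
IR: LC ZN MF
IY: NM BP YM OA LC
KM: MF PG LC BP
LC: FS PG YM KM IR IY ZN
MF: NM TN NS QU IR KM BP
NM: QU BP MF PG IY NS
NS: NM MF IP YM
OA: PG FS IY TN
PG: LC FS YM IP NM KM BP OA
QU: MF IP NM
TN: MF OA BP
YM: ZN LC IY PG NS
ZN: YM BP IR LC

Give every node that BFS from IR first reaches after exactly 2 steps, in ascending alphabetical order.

Level 0: IR
Level 1: LC, MF, ZN
Level 2: BP, FS, IY, KM, NM, NS, PG, QU, TN, YM
Level 3: IP, OA

BP, FS, IY, KM, NM, NS, PG, QU, TN, YM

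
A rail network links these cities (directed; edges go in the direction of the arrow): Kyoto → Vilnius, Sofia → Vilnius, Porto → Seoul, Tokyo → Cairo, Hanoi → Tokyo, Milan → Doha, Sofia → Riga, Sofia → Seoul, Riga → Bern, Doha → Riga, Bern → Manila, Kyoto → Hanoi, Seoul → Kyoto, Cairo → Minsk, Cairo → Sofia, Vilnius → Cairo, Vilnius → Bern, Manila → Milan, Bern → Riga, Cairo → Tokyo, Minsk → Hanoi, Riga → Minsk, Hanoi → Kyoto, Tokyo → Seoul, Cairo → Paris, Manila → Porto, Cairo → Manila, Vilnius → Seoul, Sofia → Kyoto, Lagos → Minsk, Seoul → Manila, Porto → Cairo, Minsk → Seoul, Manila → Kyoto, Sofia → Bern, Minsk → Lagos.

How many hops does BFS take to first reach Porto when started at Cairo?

Level 0: Cairo
Level 1: Manila, Minsk, Paris, Sofia, Tokyo
Level 2: Bern, Hanoi, Kyoto, Lagos, Milan, Porto, Riga, Seoul, Vilnius
Level 3: Doha
Porto first appears at level 2.

2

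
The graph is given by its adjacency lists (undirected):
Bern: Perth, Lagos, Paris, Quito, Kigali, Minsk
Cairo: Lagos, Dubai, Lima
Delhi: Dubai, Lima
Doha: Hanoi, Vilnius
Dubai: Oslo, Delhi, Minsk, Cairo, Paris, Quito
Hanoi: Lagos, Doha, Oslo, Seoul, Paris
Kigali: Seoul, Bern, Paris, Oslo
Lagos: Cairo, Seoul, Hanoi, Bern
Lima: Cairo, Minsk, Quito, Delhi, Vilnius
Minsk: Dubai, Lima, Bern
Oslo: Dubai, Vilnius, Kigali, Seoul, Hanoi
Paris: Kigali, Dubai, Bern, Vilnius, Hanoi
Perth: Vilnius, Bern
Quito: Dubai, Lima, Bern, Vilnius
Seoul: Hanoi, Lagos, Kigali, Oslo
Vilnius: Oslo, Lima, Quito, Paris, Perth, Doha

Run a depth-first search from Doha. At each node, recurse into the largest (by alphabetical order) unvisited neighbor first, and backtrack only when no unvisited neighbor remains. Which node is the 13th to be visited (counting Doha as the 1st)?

Cairo

Visit Doha
Doha → Vilnius
Vilnius → Quito
Quito → Lima
Lima → Minsk
Minsk → Dubai
Dubai → Paris
Paris → Kigali
Kigali → Seoul
Seoul → Oslo
Oslo → Hanoi
Hanoi → Lagos
Lagos → Cairo
Lagos → Bern
Bern → Perth
Dubai → Delhi

Visit order: Doha, Vilnius, Quito, Lima, Minsk, Dubai, Paris, Kigali, Seoul, Oslo, Hanoi, Lagos, Cairo, Bern, Perth, Delhi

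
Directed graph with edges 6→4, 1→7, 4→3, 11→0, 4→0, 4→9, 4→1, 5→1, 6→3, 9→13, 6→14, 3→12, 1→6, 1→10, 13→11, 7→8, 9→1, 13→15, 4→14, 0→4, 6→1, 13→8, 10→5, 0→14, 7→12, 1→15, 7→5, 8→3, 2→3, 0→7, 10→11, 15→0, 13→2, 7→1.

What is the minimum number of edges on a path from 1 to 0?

Level 0: 1
Level 1: 6, 7, 10, 15
Level 2: 0, 3, 4, 5, 8, 11, 12, 14
Level 3: 9
Level 4: 13
Level 5: 2
0 first appears at level 2.

2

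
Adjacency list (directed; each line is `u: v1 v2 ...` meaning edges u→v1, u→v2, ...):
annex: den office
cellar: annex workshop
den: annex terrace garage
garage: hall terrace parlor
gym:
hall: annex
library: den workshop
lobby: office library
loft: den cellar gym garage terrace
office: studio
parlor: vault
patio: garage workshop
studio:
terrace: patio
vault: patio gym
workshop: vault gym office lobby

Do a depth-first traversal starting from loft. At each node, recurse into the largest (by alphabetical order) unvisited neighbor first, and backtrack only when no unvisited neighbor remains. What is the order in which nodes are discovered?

Visit loft
loft → terrace
terrace → patio
patio → workshop
workshop → vault
vault → gym
workshop → office
office → studio
workshop → lobby
lobby → library
library → den
den → garage
garage → parlor
garage → hall
hall → annex
loft → cellar

loft terrace patio workshop vault gym office studio lobby library den garage parlor hall annex cellar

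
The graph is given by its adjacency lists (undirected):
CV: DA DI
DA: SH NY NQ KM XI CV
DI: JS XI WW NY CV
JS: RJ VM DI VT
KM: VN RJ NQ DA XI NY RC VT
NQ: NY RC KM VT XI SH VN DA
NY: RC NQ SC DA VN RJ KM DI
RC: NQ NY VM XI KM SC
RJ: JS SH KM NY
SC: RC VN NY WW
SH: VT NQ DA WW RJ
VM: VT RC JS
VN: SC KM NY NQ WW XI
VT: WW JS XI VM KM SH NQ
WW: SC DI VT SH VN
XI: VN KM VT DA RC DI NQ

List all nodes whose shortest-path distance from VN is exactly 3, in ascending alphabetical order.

CV, JS, VM

Level 0: VN
Level 1: KM, NQ, NY, SC, WW, XI
Level 2: DA, DI, RC, RJ, SH, VT
Level 3: CV, JS, VM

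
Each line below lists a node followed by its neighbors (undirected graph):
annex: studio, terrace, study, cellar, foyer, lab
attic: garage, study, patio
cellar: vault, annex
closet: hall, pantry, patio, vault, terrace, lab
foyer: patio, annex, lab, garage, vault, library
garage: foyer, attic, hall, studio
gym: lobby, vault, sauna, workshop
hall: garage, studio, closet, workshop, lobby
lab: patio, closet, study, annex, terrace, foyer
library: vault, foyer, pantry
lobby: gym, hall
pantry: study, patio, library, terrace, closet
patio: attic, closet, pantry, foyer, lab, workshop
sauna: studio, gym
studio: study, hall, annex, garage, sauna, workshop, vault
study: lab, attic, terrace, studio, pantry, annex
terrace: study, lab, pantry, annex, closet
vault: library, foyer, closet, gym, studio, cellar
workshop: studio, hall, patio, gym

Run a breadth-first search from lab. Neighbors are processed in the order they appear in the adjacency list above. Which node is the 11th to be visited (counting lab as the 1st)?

Visit lab; enqueue patio, closet, study, annex, terrace, foyer → queue [patio, closet, study, annex, terrace, foyer]
Visit patio; enqueue attic, pantry, workshop → queue [closet, study, annex, terrace, foyer, attic, pantry, workshop]
Visit closet; enqueue hall, vault → queue [study, annex, terrace, foyer, attic, pantry, workshop, hall, vault]
Visit study; enqueue studio → queue [annex, terrace, foyer, attic, pantry, workshop, hall, vault, studio]
Visit annex; enqueue cellar → queue [terrace, foyer, attic, pantry, workshop, hall, vault, studio, cellar]
Visit terrace → queue [foyer, attic, pantry, workshop, hall, vault, studio, cellar]
Visit foyer; enqueue garage, library → queue [attic, pantry, workshop, hall, vault, studio, cellar, garage, library]
Visit attic → queue [pantry, workshop, hall, vault, studio, cellar, garage, library]
Visit pantry → queue [workshop, hall, vault, studio, cellar, garage, library]
Visit workshop; enqueue gym → queue [hall, vault, studio, cellar, garage, library, gym]
Visit hall; enqueue lobby → queue [vault, studio, cellar, garage, library, gym, lobby]
Visit vault → queue [studio, cellar, garage, library, gym, lobby]
Visit studio; enqueue sauna → queue [cellar, garage, library, gym, lobby, sauna]
Visit cellar → queue [garage, library, gym, lobby, sauna]
Visit garage → queue [library, gym, lobby, sauna]
Visit library → queue [gym, lobby, sauna]
Visit gym → queue [lobby, sauna]
Visit lobby → queue [sauna]
Visit sauna → queue []

Visit order: lab, patio, closet, study, annex, terrace, foyer, attic, pantry, workshop, hall, vault, studio, cellar, garage, library, gym, lobby, sauna

hall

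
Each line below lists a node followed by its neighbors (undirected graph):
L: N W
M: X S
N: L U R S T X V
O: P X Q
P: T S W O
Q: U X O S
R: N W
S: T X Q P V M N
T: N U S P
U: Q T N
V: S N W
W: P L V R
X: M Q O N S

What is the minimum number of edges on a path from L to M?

Level 0: L
Level 1: N, W
Level 2: P, R, S, T, U, V, X
Level 3: M, O, Q
M first appears at level 3.

3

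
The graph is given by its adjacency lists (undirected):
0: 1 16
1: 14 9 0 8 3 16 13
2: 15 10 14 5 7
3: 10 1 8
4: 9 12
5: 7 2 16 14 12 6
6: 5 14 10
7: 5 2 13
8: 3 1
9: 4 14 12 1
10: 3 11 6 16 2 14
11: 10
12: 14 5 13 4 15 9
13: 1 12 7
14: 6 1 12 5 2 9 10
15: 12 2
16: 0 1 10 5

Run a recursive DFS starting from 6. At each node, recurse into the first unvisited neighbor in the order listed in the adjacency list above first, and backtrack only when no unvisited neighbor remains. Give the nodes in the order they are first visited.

6, 5, 7, 2, 15, 12, 14, 1, 9, 4, 0, 16, 10, 3, 8, 11, 13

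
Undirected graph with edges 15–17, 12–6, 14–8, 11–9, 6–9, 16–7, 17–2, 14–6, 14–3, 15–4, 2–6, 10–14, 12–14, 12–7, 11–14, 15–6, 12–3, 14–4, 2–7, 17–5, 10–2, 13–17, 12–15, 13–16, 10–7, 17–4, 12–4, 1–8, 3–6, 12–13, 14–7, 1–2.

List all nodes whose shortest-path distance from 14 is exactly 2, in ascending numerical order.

1, 2, 9, 13, 15, 16, 17

Level 0: 14
Level 1: 3, 4, 6, 7, 8, 10, 11, 12
Level 2: 1, 2, 9, 13, 15, 16, 17
Level 3: 5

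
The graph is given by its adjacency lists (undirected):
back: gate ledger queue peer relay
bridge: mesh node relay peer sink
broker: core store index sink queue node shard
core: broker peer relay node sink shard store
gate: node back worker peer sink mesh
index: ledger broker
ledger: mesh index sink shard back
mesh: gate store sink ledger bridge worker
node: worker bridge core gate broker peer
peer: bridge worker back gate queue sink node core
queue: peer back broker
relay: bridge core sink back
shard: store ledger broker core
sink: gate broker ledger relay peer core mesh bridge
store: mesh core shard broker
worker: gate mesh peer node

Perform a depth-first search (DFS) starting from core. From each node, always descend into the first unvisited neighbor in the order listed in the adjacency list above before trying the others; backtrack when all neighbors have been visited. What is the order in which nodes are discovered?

Visit core
core → broker
broker → store
store → mesh
mesh → gate
gate → node
node → worker
worker → peer
peer → bridge
bridge → relay
relay → sink
sink → ledger
ledger → index
ledger → shard
ledger → back
back → queue

core broker store mesh gate node worker peer bridge relay sink ledger index shard back queue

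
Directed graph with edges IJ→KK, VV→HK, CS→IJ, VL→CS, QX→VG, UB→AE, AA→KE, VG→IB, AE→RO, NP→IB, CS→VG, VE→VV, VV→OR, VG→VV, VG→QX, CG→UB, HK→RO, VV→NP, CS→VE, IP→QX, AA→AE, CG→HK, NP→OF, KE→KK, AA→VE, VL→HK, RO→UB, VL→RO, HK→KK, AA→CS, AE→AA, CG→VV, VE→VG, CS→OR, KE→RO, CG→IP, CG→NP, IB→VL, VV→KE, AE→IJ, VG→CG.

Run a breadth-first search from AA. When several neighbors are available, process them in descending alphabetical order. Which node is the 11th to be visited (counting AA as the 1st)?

Visit AA; enqueue VE, KE, CS, AE → queue [VE, KE, CS, AE]
Visit VE; enqueue VV, VG → queue [KE, CS, AE, VV, VG]
Visit KE; enqueue RO, KK → queue [CS, AE, VV, VG, RO, KK]
Visit CS; enqueue OR, IJ → queue [AE, VV, VG, RO, KK, OR, IJ]
Visit AE → queue [VV, VG, RO, KK, OR, IJ]
Visit VV; enqueue NP, HK → queue [VG, RO, KK, OR, IJ, NP, HK]
Visit VG; enqueue QX, IB, CG → queue [RO, KK, OR, IJ, NP, HK, QX, IB, CG]
Visit RO; enqueue UB → queue [KK, OR, IJ, NP, HK, QX, IB, CG, UB]
Visit KK → queue [OR, IJ, NP, HK, QX, IB, CG, UB]
Visit OR → queue [IJ, NP, HK, QX, IB, CG, UB]
Visit IJ → queue [NP, HK, QX, IB, CG, UB]
Visit NP; enqueue OF → queue [HK, QX, IB, CG, UB, OF]
Visit HK → queue [QX, IB, CG, UB, OF]
Visit QX → queue [IB, CG, UB, OF]
Visit IB; enqueue VL → queue [CG, UB, OF, VL]
Visit CG; enqueue IP → queue [UB, OF, VL, IP]
Visit UB → queue [OF, VL, IP]
Visit OF → queue [VL, IP]
Visit VL → queue [IP]
Visit IP → queue []

Visit order: AA, VE, KE, CS, AE, VV, VG, RO, KK, OR, IJ, NP, HK, QX, IB, CG, UB, OF, VL, IP

IJ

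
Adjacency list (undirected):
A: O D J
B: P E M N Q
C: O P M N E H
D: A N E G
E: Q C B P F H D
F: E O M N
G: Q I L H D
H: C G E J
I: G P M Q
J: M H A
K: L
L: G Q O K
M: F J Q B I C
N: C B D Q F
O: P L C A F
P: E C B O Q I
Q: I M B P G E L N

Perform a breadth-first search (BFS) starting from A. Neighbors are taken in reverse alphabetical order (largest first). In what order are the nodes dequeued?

A → O → J → D → P → L → F → C → M → H → N → G → E → Q → I → B → K

Visit A; enqueue O, J, D → queue [O, J, D]
Visit O; enqueue P, L, F, C → queue [J, D, P, L, F, C]
Visit J; enqueue M, H → queue [D, P, L, F, C, M, H]
Visit D; enqueue N, G, E → queue [P, L, F, C, M, H, N, G, E]
Visit P; enqueue Q, I, B → queue [L, F, C, M, H, N, G, E, Q, I, B]
Visit L; enqueue K → queue [F, C, M, H, N, G, E, Q, I, B, K]
Visit F → queue [C, M, H, N, G, E, Q, I, B, K]
Visit C → queue [M, H, N, G, E, Q, I, B, K]
Visit M → queue [H, N, G, E, Q, I, B, K]
Visit H → queue [N, G, E, Q, I, B, K]
Visit N → queue [G, E, Q, I, B, K]
Visit G → queue [E, Q, I, B, K]
Visit E → queue [Q, I, B, K]
Visit Q → queue [I, B, K]
Visit I → queue [B, K]
Visit B → queue [K]
Visit K → queue []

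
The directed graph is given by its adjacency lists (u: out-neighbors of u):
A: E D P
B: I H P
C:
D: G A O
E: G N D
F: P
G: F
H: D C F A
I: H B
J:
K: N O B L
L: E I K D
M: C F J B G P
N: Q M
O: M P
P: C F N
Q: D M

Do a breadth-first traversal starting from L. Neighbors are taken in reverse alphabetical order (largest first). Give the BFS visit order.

Visit L; enqueue K, I, E, D → queue [K, I, E, D]
Visit K; enqueue O, N, B → queue [I, E, D, O, N, B]
Visit I; enqueue H → queue [E, D, O, N, B, H]
Visit E; enqueue G → queue [D, O, N, B, H, G]
Visit D; enqueue A → queue [O, N, B, H, G, A]
Visit O; enqueue P, M → queue [N, B, H, G, A, P, M]
Visit N; enqueue Q → queue [B, H, G, A, P, M, Q]
Visit B → queue [H, G, A, P, M, Q]
Visit H; enqueue F, C → queue [G, A, P, M, Q, F, C]
Visit G → queue [A, P, M, Q, F, C]
Visit A → queue [P, M, Q, F, C]
Visit P → queue [M, Q, F, C]
Visit M; enqueue J → queue [Q, F, C, J]
Visit Q → queue [F, C, J]
Visit F → queue [C, J]
Visit C → queue [J]
Visit J → queue []

L, K, I, E, D, O, N, B, H, G, A, P, M, Q, F, C, J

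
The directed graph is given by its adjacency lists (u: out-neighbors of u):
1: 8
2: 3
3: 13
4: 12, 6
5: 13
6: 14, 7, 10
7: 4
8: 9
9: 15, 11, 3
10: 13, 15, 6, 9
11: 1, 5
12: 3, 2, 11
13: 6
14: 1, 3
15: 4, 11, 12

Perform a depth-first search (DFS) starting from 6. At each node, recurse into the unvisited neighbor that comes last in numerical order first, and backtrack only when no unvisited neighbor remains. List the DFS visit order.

Visit 6
6 → 14
14 → 3
3 → 13
14 → 1
1 → 8
8 → 9
9 → 15
15 → 12
12 → 11
11 → 5
12 → 2
15 → 4
6 → 10
6 → 7

6 -> 14 -> 3 -> 13 -> 1 -> 8 -> 9 -> 15 -> 12 -> 11 -> 5 -> 2 -> 4 -> 10 -> 7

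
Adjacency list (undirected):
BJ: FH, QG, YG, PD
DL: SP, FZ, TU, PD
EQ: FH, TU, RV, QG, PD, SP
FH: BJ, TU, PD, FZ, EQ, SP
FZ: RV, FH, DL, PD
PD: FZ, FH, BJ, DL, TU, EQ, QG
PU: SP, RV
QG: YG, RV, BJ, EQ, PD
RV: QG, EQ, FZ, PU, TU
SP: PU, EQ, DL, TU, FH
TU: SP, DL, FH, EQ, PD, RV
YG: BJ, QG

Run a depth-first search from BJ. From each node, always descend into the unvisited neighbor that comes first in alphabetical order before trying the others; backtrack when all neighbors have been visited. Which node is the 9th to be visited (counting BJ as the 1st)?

Visit BJ
BJ → FH
FH → EQ
EQ → PD
PD → DL
DL → FZ
FZ → RV
RV → PU
PU → SP
SP → TU
RV → QG
QG → YG

Visit order: BJ, FH, EQ, PD, DL, FZ, RV, PU, SP, TU, QG, YG

SP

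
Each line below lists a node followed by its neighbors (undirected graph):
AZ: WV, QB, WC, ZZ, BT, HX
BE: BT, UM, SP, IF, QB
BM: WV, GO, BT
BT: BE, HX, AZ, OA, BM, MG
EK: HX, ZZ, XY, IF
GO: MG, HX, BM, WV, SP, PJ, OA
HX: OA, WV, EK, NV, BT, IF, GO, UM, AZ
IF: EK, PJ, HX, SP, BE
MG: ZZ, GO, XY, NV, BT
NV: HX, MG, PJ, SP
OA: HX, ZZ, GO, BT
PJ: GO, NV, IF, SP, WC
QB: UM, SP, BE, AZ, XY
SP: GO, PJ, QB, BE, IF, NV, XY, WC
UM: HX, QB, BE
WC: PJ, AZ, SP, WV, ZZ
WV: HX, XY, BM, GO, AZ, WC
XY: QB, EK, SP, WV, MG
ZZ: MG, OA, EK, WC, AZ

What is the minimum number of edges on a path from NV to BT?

Level 0: NV
Level 1: HX, MG, PJ, SP
Level 2: AZ, BE, BT, EK, GO, IF, OA, QB, UM, WC, WV, XY, ZZ
Level 3: BM
BT first appears at level 2.

2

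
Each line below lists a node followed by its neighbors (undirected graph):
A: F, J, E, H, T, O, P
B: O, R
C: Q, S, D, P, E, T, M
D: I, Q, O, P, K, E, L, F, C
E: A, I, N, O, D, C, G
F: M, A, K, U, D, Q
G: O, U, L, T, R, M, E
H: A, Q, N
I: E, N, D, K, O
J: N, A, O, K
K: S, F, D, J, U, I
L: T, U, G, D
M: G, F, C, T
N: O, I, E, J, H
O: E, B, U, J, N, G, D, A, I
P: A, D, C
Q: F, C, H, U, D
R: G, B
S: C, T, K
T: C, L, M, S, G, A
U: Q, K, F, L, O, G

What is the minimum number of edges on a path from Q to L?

Level 0: Q
Level 1: C, D, F, H, U
Level 2: A, E, G, I, K, L, M, N, O, P, S, T
Level 3: B, J, R
L first appears at level 2.

2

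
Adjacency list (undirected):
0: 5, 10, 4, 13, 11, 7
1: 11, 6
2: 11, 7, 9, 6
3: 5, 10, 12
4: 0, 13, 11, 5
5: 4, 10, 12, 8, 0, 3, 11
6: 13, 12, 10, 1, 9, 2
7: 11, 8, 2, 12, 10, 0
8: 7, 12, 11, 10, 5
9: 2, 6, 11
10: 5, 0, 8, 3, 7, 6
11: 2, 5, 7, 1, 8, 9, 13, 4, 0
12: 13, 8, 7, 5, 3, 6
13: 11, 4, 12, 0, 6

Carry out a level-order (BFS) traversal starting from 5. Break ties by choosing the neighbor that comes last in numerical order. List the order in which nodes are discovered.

5 12 11 10 8 4 3 0 13 7 6 9 2 1

Visit 5; enqueue 12, 11, 10, 8, 4, 3, 0 → queue [12, 11, 10, 8, 4, 3, 0]
Visit 12; enqueue 13, 7, 6 → queue [11, 10, 8, 4, 3, 0, 13, 7, 6]
Visit 11; enqueue 9, 2, 1 → queue [10, 8, 4, 3, 0, 13, 7, 6, 9, 2, 1]
Visit 10 → queue [8, 4, 3, 0, 13, 7, 6, 9, 2, 1]
Visit 8 → queue [4, 3, 0, 13, 7, 6, 9, 2, 1]
Visit 4 → queue [3, 0, 13, 7, 6, 9, 2, 1]
Visit 3 → queue [0, 13, 7, 6, 9, 2, 1]
Visit 0 → queue [13, 7, 6, 9, 2, 1]
Visit 13 → queue [7, 6, 9, 2, 1]
Visit 7 → queue [6, 9, 2, 1]
Visit 6 → queue [9, 2, 1]
Visit 9 → queue [2, 1]
Visit 2 → queue [1]
Visit 1 → queue []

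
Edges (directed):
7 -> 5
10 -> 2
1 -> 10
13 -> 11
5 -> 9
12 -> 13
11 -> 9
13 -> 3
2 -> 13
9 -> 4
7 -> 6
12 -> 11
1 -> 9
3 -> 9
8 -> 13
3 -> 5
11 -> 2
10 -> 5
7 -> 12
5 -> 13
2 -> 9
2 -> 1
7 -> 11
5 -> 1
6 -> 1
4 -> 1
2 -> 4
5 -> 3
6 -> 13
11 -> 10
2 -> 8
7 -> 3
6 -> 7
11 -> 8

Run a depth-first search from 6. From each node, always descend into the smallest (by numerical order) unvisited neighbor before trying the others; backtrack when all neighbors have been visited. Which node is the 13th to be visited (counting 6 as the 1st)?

12

Visit 6
6 → 1
1 → 9
9 → 4
1 → 10
10 → 2
2 → 8
8 → 13
13 → 3
3 → 5
13 → 11
6 → 7
7 → 12

Visit order: 6, 1, 9, 4, 10, 2, 8, 13, 3, 5, 11, 7, 12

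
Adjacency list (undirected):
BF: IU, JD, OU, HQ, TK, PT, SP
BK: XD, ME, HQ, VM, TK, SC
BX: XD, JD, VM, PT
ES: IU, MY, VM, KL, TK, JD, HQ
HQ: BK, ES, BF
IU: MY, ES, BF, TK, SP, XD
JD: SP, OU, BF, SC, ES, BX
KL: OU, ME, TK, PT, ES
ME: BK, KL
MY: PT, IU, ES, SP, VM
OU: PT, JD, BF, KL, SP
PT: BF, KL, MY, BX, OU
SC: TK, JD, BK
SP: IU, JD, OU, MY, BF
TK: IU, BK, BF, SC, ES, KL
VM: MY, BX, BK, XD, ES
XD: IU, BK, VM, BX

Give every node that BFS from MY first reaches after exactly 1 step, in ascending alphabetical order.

Level 0: MY
Level 1: ES, IU, PT, SP, VM
Level 2: BF, BK, BX, HQ, JD, KL, OU, TK, XD
Level 3: ME, SC

ES, IU, PT, SP, VM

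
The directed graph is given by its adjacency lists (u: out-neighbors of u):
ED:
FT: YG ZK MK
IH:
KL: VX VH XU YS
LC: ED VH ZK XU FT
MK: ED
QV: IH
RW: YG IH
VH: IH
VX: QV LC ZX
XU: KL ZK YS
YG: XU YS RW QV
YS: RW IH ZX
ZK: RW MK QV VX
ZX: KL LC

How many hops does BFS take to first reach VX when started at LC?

2

Level 0: LC
Level 1: ED, FT, VH, XU, ZK
Level 2: IH, KL, MK, QV, RW, VX, YG, YS
Level 3: ZX
VX first appears at level 2.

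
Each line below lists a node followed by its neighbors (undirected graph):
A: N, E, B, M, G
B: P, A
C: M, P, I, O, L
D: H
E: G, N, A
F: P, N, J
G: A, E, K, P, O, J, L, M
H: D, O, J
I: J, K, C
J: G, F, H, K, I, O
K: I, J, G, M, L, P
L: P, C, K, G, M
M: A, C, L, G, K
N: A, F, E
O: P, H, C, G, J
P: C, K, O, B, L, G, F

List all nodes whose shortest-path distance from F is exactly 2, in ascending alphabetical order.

Level 0: F
Level 1: J, N, P
Level 2: A, B, C, E, G, H, I, K, L, O
Level 3: D, M

A, B, C, E, G, H, I, K, L, O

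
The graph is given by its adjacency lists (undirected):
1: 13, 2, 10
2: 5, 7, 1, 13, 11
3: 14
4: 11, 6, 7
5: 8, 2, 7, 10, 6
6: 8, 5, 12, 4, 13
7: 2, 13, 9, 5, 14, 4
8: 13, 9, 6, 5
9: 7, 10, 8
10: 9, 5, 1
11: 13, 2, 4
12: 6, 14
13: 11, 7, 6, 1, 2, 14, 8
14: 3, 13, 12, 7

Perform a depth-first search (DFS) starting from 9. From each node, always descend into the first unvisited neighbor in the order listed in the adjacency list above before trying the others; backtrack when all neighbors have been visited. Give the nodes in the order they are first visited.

9 → 7 → 2 → 5 → 8 → 13 → 11 → 4 → 6 → 12 → 14 → 3 → 1 → 10

Visit 9
9 → 7
7 → 2
2 → 5
5 → 8
8 → 13
13 → 11
11 → 4
4 → 6
6 → 12
12 → 14
14 → 3
13 → 1
1 → 10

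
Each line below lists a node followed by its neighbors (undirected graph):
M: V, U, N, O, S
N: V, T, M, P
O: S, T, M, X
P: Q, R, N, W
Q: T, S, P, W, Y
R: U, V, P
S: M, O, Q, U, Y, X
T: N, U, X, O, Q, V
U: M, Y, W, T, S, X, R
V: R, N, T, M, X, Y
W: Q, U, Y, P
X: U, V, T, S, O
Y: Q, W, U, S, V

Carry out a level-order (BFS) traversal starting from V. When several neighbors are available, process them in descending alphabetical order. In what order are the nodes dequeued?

Visit V; enqueue Y, X, T, R, N, M → queue [Y, X, T, R, N, M]
Visit Y; enqueue W, U, S, Q → queue [X, T, R, N, M, W, U, S, Q]
Visit X; enqueue O → queue [T, R, N, M, W, U, S, Q, O]
Visit T → queue [R, N, M, W, U, S, Q, O]
Visit R; enqueue P → queue [N, M, W, U, S, Q, O, P]
Visit N → queue [M, W, U, S, Q, O, P]
Visit M → queue [W, U, S, Q, O, P]
Visit W → queue [U, S, Q, O, P]
Visit U → queue [S, Q, O, P]
Visit S → queue [Q, O, P]
Visit Q → queue [O, P]
Visit O → queue [P]
Visit P → queue []

V Y X T R N M W U S Q O P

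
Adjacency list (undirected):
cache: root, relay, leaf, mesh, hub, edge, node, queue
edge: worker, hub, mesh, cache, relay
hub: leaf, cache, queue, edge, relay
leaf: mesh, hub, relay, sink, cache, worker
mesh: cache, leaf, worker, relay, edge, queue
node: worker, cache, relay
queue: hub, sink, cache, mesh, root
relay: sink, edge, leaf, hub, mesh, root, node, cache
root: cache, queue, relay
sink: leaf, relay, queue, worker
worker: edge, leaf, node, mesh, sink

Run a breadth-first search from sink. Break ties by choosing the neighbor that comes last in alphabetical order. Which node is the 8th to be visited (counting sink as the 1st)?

edge

Visit sink; enqueue worker, relay, queue, leaf → queue [worker, relay, queue, leaf]
Visit worker; enqueue node, mesh, edge → queue [relay, queue, leaf, node, mesh, edge]
Visit relay; enqueue root, hub, cache → queue [queue, leaf, node, mesh, edge, root, hub, cache]
Visit queue → queue [leaf, node, mesh, edge, root, hub, cache]
Visit leaf → queue [node, mesh, edge, root, hub, cache]
Visit node → queue [mesh, edge, root, hub, cache]
Visit mesh → queue [edge, root, hub, cache]
Visit edge → queue [root, hub, cache]
Visit root → queue [hub, cache]
Visit hub → queue [cache]
Visit cache → queue []

Visit order: sink, worker, relay, queue, leaf, node, mesh, edge, root, hub, cache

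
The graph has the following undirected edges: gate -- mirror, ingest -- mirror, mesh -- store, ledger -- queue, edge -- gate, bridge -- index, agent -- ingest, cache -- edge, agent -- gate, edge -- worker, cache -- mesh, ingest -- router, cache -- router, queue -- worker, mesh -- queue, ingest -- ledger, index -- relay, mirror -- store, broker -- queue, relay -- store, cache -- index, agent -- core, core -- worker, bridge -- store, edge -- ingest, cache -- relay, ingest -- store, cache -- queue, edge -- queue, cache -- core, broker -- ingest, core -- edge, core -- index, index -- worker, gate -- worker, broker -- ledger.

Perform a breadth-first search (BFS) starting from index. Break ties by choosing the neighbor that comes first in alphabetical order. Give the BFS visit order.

Visit index; enqueue bridge, cache, core, relay, worker → queue [bridge, cache, core, relay, worker]
Visit bridge; enqueue store → queue [cache, core, relay, worker, store]
Visit cache; enqueue edge, mesh, queue, router → queue [core, relay, worker, store, edge, mesh, queue, router]
Visit core; enqueue agent → queue [relay, worker, store, edge, mesh, queue, router, agent]
Visit relay → queue [worker, store, edge, mesh, queue, router, agent]
Visit worker; enqueue gate → queue [store, edge, mesh, queue, router, agent, gate]
Visit store; enqueue ingest, mirror → queue [edge, mesh, queue, router, agent, gate, ingest, mirror]
Visit edge → queue [mesh, queue, router, agent, gate, ingest, mirror]
Visit mesh → queue [queue, router, agent, gate, ingest, mirror]
Visit queue; enqueue broker, ledger → queue [router, agent, gate, ingest, mirror, broker, ledger]
Visit router → queue [agent, gate, ingest, mirror, broker, ledger]
Visit agent → queue [gate, ingest, mirror, broker, ledger]
Visit gate → queue [ingest, mirror, broker, ledger]
Visit ingest → queue [mirror, broker, ledger]
Visit mirror → queue [broker, ledger]
Visit broker → queue [ledger]
Visit ledger → queue []

index, bridge, cache, core, relay, worker, store, edge, mesh, queue, router, agent, gate, ingest, mirror, broker, ledger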